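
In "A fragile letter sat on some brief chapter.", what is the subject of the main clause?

"a fragile letter" is the NP that combines with the VP headed by "sat" to form the main clause — the subject.

a fragile letter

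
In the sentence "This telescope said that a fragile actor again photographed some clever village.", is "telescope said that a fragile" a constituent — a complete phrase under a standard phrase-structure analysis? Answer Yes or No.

"telescope" belongs to the noun phrase "this telescope" while "fragile" belongs to the verb phrase "said that a fragile actor again photographed some clever village"; a span that runs across that boundary is not a single phrase.

No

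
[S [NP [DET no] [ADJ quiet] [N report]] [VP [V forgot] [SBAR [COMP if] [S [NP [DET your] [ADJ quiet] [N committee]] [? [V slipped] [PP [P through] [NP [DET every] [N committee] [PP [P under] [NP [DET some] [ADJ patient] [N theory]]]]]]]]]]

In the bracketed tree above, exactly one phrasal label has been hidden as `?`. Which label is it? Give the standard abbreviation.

The `?` node immediately contains: V 'slipped', PP. That is the internal structure of a verb phrase, so the label is VP.

VP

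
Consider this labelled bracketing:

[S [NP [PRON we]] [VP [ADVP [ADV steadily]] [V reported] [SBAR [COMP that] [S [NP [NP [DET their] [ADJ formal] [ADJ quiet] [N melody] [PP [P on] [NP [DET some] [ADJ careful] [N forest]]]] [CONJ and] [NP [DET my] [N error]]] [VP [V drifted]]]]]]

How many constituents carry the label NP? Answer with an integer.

5

Listing each NP by its span: [NP we]; [NP their formal quiet melody on some careful forest and my error]; [NP their formal quiet melody on some careful forest]; [NP some careful forest]; [NP my error] — that makes 5.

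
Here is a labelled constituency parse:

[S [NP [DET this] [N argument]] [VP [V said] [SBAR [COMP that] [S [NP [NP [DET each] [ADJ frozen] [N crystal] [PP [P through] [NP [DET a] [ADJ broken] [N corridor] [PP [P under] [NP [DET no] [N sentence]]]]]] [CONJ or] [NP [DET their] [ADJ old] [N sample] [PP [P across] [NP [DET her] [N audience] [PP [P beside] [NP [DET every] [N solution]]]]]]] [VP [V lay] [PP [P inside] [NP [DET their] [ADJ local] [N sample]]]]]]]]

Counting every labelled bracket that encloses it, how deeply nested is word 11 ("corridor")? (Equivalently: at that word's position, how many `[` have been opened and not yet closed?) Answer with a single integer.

9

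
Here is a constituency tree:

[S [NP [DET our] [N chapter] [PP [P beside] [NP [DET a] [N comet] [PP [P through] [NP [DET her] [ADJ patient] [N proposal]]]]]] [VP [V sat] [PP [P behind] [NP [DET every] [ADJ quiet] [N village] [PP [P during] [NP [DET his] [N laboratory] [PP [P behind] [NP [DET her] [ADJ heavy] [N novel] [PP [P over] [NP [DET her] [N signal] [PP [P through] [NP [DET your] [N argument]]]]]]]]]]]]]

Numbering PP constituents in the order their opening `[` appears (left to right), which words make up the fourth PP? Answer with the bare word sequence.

during his laboratory behind her heavy novel over her signal through your argument

The PP opening brackets appear, in order, over: "beside a comet through her patient proposal"; "through her patient proposal"; "behind every quiet village during his laboratory behind her heavy novel over her signal through your argument"; "during his laboratory behind her heavy novel over her signal through your argument"; "behind her heavy novel over her signal through your argument"; "over her signal through your argument"; "through your argument". The fourth one spans "during his laboratory behind her heavy novel over her signal through your argument".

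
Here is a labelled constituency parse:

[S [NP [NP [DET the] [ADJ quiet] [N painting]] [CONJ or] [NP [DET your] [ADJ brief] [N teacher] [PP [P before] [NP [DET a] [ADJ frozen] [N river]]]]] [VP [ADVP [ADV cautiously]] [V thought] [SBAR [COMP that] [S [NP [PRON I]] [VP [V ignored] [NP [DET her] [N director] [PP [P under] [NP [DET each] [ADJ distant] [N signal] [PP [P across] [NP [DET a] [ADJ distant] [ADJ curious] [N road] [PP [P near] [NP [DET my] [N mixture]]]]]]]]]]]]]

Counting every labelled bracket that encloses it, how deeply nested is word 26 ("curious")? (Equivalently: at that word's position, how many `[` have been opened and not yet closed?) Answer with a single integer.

11

Path from the root down to the word: S → VP → SBAR → S → VP → NP → PP → NP → PP → NP → ADJ. That is 11 enclosing brackets.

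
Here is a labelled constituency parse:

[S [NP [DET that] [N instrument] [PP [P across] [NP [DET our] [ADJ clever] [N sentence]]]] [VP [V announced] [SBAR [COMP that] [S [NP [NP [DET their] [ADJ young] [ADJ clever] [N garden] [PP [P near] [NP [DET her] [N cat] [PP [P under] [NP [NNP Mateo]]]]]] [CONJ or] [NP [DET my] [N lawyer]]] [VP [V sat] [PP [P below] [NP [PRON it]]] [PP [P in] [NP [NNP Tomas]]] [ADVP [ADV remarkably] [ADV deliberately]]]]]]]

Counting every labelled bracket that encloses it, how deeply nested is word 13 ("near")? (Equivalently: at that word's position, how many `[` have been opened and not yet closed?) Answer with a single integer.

8

The word sits inside P, which is inside PP, inside NP, inside NP, inside S, inside SBAR, inside VP, inside S — 8 brackets in all.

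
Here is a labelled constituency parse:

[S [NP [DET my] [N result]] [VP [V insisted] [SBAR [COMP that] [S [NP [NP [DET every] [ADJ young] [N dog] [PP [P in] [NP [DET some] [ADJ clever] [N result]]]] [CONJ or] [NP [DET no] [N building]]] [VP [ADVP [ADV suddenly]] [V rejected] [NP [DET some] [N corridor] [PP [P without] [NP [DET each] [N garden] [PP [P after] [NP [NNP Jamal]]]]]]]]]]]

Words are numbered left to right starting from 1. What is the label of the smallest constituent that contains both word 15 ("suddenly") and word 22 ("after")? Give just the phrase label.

VP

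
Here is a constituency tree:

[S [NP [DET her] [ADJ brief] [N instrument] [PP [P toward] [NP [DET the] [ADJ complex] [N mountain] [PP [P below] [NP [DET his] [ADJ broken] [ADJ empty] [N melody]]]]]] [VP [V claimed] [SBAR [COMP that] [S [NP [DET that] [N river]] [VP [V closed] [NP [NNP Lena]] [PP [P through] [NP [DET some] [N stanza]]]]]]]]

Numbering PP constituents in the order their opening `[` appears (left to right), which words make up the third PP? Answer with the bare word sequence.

through some stanza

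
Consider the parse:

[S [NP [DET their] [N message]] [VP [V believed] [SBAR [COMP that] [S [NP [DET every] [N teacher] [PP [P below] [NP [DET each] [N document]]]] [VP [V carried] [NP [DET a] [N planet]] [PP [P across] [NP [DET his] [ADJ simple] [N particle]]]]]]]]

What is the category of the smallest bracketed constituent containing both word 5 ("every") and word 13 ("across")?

S

Both words fall inside [S every teacher below each document carried a planet across his simple particle] (words 5–16), and no smaller constituent contains them both. Label: S.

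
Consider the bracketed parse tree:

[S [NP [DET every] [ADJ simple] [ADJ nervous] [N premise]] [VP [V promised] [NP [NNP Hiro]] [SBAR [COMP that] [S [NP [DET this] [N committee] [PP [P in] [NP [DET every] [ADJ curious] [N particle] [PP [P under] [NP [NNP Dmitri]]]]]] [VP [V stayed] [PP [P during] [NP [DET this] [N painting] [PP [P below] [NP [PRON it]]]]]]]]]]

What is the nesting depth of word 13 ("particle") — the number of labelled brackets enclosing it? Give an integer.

8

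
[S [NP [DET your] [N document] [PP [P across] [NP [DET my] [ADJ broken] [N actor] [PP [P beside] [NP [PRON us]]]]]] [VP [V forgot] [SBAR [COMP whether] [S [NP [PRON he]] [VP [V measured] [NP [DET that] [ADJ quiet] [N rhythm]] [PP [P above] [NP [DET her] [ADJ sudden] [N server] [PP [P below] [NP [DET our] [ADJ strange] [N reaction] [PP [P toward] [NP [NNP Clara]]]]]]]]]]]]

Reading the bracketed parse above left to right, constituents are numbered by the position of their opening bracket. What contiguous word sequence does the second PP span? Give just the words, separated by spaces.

Opening `[PP` markers occur at word positions 3, 7, 16, 20, 24; the second of these opens the constituent [PP beside us].

beside us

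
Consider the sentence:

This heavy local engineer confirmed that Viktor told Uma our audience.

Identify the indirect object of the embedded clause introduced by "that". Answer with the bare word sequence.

Within the embedded clause introduced by "that", the indirect object of "told" is "Uma".

Uma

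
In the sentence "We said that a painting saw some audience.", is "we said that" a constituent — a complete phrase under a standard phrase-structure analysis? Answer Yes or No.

No

"we" belongs to the noun phrase "we" while "that" belongs to the verb phrase "said that a painting saw some audience"; a span that runs across that boundary is not a single phrase.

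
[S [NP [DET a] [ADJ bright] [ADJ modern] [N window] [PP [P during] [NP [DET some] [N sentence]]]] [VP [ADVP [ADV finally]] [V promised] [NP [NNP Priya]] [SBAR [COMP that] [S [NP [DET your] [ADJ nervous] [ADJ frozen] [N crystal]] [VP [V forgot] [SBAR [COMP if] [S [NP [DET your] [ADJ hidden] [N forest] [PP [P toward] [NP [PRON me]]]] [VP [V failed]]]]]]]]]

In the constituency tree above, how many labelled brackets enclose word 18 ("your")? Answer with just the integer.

9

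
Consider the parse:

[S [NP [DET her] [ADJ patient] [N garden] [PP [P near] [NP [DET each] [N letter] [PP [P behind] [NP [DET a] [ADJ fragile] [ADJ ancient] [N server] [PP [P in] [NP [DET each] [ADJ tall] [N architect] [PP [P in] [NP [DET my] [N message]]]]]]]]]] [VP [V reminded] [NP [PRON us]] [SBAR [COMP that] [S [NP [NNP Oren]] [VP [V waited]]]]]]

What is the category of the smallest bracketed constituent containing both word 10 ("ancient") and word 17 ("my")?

Word 10 lies under S → NP → PP → NP → PP → NP → ADJ; word 17 lies under S → NP → PP → NP → PP → NP → PP → NP → PP → NP → DET. The lowest shared node is the NP.

NP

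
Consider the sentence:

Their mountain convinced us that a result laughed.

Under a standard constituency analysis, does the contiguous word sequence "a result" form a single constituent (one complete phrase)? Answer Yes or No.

Yes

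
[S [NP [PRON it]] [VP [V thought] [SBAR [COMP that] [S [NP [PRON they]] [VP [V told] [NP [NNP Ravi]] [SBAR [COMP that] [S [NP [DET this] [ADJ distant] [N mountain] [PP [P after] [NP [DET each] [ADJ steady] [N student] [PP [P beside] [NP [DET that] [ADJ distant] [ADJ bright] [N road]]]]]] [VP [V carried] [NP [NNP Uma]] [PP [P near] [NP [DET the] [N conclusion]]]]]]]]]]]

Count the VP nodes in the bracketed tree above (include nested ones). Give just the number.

3

Listing each VP by its span: [VP thought that they told Ravi that this distant mountain after each steady student beside that distant bright road carried Uma near the conclusion]; [VP told Ravi that this distant mountain after each steady student beside that distant bright road carried Uma near the conclusion]; [VP carried Uma near the conclusion] — that makes 3.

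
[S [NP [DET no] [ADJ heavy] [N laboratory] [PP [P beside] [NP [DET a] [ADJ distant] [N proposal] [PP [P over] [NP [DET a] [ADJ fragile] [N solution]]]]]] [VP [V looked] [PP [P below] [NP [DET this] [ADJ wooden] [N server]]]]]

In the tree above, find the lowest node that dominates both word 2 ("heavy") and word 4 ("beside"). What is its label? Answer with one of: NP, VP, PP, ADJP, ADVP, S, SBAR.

Word 2 lies under S → NP → ADJ; word 4 lies under S → NP → PP → P. The lowest shared node is the NP.

NP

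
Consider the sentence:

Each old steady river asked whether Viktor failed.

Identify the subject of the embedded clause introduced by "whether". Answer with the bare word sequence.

The subject of the embedded clause introduced by "whether" is the NP immediately before the verb "failed": "Viktor".

Viktor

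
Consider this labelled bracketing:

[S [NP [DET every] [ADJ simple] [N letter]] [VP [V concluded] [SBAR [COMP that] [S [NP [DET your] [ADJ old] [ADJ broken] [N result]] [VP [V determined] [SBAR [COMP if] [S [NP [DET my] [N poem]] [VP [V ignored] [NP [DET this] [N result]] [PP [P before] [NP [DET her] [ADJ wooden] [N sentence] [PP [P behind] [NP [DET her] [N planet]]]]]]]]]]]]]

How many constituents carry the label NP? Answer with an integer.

6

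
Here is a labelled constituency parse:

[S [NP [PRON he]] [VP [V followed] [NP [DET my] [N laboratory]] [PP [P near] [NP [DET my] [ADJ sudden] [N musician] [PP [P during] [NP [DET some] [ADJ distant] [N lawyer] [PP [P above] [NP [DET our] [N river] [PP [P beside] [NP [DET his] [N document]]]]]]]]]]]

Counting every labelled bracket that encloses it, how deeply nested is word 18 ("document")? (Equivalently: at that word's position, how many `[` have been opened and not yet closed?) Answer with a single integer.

The word sits inside N, which is inside NP, inside PP, inside NP, inside PP, inside NP, inside PP, inside NP, inside PP, inside VP, inside S — 11 brackets in all.

11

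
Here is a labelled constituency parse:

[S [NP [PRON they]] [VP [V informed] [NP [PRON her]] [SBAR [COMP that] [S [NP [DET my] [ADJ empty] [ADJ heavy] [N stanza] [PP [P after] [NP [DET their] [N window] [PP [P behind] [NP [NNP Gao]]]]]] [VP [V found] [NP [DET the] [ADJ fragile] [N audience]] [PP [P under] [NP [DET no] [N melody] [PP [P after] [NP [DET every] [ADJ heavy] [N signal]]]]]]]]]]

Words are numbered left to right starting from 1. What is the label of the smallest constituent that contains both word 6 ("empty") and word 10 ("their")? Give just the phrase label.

Both words fall inside [NP my empty heavy stanza after their window behind Gao] (words 5–13), and no smaller constituent contains them both. Label: NP.

NP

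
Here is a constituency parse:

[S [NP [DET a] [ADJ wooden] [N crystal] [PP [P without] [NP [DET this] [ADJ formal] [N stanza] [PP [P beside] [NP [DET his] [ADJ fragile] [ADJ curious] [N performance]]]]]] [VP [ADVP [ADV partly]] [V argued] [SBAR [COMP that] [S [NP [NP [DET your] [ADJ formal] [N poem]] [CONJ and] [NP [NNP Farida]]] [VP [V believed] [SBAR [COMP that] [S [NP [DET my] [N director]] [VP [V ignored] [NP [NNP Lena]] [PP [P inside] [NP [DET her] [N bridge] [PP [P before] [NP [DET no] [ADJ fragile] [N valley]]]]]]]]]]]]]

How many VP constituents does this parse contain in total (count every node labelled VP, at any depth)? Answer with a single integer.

Listing each VP by its span: [VP partly argued that your formal poem and Farida believed that my director ignored Lena inside her bridge before no fragile valley]; [VP believed that my director ignored Lena inside her bridge before no fragile valley]; [VP ignored Lena inside her bridge before no fragile valley] — that makes 3.

3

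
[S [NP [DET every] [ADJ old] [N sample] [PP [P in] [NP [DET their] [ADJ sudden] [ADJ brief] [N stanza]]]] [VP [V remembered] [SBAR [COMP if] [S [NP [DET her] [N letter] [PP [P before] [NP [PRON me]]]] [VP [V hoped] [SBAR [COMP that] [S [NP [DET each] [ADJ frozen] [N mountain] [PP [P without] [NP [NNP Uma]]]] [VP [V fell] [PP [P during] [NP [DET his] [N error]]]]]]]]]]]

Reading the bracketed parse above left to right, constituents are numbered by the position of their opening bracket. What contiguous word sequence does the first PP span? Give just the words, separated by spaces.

in their sudden brief stanza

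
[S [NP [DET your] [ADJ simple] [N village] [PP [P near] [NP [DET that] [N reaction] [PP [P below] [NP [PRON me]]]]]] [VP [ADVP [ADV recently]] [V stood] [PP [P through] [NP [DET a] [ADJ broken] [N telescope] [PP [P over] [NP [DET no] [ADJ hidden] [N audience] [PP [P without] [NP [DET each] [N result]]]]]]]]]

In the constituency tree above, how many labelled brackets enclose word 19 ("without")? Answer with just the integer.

8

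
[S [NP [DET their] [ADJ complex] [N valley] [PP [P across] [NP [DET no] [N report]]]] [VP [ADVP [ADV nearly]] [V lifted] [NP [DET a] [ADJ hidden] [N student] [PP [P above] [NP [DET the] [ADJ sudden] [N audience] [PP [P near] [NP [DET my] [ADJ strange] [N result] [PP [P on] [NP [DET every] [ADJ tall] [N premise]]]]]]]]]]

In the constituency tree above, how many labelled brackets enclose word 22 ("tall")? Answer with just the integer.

Counting open brackets not yet closed at "tall": [S [VP [NP [PP [NP [PP [NP [PP [NP [ADJ = 10.

10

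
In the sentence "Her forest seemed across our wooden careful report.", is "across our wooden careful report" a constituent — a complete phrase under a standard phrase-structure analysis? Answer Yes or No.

Yes

These words form the whole prepositional phrase headed by "across", so yes — one constituent.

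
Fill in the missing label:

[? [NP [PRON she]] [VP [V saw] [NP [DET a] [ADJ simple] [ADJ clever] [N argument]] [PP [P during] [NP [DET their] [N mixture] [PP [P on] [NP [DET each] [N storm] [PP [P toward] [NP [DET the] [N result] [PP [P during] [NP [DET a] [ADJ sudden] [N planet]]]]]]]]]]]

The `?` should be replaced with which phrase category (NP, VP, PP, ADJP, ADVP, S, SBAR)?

Looking at what the `?` directly dominates — NP, VP — this is a clause (S).

S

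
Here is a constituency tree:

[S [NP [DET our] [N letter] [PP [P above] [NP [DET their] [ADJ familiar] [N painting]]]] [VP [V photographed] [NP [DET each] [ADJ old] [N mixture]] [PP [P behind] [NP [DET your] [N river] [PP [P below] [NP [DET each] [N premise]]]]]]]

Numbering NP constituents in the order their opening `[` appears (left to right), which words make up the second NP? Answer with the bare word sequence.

their familiar painting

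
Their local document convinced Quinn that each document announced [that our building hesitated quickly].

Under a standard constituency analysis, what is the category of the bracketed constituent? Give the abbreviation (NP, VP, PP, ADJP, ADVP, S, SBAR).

SBAR

The span is built around the complementizer "that" — a subordinate clause (SBAR).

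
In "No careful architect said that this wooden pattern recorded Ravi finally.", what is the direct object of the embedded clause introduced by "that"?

Ravi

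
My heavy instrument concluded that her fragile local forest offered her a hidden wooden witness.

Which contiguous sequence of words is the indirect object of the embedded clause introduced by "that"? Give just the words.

her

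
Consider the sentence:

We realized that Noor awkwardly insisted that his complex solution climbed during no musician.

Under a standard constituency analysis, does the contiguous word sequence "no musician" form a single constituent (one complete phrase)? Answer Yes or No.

Yes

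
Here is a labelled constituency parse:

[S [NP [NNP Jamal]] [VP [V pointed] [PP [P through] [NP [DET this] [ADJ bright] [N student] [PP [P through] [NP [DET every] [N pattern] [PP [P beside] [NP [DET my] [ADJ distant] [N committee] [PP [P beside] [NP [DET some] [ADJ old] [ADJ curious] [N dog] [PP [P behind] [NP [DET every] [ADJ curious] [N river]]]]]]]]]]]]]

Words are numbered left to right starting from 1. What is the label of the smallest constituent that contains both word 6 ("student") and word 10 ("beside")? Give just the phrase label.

NP

Word 6 lies under S → VP → PP → NP → N; word 10 lies under S → VP → PP → NP → PP → NP → PP → P. The lowest shared node is the NP.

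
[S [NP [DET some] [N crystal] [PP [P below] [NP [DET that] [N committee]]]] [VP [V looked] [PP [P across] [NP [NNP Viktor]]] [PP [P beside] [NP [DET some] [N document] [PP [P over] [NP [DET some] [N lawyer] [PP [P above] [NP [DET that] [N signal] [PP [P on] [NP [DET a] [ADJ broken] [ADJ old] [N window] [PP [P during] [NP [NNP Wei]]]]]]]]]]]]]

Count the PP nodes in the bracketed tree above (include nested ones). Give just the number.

Scanning left to right, an opening `[PP` appears at word positions 3, 7, 9, 12, 15, 18, 23 — 7 in total.

7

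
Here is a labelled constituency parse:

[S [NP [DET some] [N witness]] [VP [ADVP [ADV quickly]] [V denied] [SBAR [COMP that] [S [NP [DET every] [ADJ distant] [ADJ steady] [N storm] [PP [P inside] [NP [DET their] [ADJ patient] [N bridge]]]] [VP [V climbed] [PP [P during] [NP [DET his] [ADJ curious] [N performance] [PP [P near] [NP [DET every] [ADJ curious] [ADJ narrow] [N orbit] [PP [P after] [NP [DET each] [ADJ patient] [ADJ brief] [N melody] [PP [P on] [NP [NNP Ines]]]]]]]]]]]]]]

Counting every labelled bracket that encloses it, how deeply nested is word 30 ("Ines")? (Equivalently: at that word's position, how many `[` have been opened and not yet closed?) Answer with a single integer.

14

Path from the root down to the word: S → VP → SBAR → S → VP → PP → NP → PP → NP → PP → NP → PP → NP → NNP. That is 14 enclosing brackets.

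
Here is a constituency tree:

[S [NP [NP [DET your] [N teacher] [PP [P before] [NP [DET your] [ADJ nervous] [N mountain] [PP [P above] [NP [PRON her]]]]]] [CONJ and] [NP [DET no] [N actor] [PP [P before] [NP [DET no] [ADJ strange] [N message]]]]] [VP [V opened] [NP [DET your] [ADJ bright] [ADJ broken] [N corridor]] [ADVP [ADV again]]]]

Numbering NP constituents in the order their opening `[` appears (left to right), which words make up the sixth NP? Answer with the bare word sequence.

no strange message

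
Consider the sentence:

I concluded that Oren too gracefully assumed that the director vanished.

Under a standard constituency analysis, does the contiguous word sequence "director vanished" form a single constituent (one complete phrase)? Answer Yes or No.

No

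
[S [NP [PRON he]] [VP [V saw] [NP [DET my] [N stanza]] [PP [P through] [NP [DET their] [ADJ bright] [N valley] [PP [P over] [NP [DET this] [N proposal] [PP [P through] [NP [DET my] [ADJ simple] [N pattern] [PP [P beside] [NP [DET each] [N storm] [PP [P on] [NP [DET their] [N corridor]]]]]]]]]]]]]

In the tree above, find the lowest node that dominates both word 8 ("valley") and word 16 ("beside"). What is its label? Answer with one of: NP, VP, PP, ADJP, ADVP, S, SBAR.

Both words fall inside [NP their bright valley over this proposal through my simple pattern beside each storm on their corridor] (words 6–21), and no smaller constituent contains them both. Label: NP.

NP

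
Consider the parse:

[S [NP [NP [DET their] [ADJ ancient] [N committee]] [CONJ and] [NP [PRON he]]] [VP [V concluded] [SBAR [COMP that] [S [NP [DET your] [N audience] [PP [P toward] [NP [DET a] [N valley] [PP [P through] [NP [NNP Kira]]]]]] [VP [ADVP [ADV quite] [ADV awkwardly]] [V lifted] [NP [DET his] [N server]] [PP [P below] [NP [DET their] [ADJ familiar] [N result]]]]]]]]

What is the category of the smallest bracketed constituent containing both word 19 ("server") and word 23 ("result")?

VP

The smallest bracket enclosing both words is [VP quite awkwardly lifted his server below their familiar result], so the label is VP.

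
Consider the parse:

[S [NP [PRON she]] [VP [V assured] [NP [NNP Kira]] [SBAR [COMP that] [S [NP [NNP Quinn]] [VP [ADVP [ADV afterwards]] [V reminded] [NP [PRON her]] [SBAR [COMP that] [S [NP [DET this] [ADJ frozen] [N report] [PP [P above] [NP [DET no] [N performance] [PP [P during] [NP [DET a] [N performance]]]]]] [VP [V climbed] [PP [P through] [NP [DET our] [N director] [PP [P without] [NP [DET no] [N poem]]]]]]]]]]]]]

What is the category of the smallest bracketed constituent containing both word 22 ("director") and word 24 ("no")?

NP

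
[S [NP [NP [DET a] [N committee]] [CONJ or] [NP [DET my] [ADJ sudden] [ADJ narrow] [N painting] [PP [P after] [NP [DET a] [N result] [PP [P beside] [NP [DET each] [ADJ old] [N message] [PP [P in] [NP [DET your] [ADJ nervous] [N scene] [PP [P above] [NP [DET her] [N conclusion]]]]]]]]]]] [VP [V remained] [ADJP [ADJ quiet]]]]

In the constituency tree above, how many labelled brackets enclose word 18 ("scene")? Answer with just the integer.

10

Counting open brackets not yet closed at "scene": [S [NP [NP [PP [NP [PP [NP [PP [NP [N = 10.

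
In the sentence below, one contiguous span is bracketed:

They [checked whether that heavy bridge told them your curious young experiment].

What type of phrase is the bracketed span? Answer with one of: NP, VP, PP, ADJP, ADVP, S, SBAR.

The bracketed span "checked whether that heavy bridge told them your curious young experiment" is headed by "checked", making it a verb phrase (VP).

VP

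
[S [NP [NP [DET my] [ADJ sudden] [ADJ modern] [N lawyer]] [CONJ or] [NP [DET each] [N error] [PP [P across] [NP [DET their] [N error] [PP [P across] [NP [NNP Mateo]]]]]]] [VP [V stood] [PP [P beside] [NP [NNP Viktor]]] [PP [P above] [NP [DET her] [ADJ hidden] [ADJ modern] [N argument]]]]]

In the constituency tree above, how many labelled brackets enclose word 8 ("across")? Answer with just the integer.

5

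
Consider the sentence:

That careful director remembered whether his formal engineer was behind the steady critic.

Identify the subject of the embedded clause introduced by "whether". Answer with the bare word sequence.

In the embedded clause introduced by "whether" the verb is "was"; the NP preceding it, "his formal engineer", is the subject.

his formal engineer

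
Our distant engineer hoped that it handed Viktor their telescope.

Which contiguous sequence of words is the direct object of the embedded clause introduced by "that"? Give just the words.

their telescope

The verb of the embedded clause introduced by "that" is "handed"; its direct object is the NP "their telescope".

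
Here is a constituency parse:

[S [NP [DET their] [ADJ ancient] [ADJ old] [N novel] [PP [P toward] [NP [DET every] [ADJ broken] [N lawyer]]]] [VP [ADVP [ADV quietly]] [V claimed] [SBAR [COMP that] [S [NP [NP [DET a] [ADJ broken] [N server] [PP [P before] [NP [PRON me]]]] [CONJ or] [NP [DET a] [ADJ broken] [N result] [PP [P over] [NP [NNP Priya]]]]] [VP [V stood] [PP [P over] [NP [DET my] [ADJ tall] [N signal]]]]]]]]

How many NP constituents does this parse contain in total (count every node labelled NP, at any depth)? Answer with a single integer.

8

Listing each NP by its span: [NP their ancient old novel toward every broken lawyer]; [NP every broken lawyer]; [NP a broken server before me or a broken result over Priya]; [NP a broken server before me]; [NP me]; [NP a broken result over Priya] … — that makes 8.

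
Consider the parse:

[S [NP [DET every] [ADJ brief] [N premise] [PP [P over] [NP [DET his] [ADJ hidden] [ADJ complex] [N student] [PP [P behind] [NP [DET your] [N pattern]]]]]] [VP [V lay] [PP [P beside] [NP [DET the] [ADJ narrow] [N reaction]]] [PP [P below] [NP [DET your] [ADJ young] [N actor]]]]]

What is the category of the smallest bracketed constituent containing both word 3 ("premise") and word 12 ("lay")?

Word 3 lies under S → NP → N; word 12 lies under S → VP → V. The lowest shared node is the S.

S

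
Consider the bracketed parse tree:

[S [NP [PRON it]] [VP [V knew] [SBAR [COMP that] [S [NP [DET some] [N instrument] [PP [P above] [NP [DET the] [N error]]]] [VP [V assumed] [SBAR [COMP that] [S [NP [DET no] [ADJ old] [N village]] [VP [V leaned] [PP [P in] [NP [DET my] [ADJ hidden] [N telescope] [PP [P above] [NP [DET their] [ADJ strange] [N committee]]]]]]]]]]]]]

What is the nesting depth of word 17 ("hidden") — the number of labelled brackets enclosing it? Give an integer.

11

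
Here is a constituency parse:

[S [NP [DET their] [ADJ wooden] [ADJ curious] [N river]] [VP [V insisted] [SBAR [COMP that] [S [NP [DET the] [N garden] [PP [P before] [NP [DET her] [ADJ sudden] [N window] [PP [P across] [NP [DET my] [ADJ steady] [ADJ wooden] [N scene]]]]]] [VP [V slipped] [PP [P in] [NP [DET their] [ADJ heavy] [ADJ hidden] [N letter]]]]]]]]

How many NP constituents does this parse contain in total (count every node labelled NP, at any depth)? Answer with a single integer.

5

Scanning left to right, an opening `[NP` appears at word positions 1, 7, 10, 14, 20 — 5 in total.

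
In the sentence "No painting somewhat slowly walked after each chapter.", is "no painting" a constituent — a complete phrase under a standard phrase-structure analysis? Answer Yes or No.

Yes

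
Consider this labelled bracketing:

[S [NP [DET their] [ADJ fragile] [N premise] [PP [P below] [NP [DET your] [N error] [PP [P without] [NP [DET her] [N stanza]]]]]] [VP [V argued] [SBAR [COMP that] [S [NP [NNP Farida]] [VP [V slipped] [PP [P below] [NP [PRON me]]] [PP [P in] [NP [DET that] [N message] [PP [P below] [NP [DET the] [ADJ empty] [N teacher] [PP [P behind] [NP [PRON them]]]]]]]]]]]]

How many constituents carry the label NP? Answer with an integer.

8

Listing each NP by its span: [NP their fragile premise below your error without her stanza]; [NP your error without her stanza]; [NP her stanza]; [NP Farida]; [NP me]; [NP that message below the empty teacher behind them] … — that makes 8.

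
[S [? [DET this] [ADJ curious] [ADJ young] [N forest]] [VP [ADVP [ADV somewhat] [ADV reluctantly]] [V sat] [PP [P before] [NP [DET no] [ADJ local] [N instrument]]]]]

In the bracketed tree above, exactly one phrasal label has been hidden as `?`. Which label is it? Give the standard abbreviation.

A constituent whose immediate children are DET 'this', ADJ 'curious', ADJ 'young', N 'forest' is a noun phrase: NP.

NP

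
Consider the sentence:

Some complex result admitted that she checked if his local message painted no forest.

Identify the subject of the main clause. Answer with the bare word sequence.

The subject of the main clause is the NP immediately before the verb "admitted": "some complex result".

some complex result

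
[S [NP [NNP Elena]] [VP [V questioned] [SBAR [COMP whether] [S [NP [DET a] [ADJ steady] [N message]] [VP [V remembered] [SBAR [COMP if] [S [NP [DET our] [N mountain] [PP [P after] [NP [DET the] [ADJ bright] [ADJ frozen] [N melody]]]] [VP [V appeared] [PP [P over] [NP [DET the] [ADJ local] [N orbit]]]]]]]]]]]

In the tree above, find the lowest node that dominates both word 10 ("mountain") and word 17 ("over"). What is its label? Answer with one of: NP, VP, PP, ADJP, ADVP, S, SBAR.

S

Both words fall inside [S our mountain after the bright frozen melody appeared over the local orbit] (words 9–20), and no smaller constituent contains them both. Label: S.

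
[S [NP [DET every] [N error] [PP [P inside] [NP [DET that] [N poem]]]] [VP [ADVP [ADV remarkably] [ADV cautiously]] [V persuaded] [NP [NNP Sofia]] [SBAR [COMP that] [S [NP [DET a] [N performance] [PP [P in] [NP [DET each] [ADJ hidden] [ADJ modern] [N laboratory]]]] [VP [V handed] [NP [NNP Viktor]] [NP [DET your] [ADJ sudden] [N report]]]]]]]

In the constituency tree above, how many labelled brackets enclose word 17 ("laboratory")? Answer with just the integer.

8

Path from the root down to the word: S → VP → SBAR → S → NP → PP → NP → N. That is 8 enclosing brackets.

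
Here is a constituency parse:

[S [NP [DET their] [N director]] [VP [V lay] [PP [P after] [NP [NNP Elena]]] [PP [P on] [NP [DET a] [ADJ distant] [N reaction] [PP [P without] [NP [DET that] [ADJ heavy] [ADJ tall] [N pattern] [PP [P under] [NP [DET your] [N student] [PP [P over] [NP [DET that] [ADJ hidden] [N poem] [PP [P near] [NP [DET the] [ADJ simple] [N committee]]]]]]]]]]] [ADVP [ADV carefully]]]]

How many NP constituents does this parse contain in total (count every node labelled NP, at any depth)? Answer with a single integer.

7

Scanning left to right, an opening `[NP` appears at word positions 1, 5, 7, 11, 16, 19, 23 — 7 in total.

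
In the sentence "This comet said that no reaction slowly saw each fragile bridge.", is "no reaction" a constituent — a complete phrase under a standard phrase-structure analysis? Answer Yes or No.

Yes

The sequence corresponds to a single NP node — the noun phrase "no reaction".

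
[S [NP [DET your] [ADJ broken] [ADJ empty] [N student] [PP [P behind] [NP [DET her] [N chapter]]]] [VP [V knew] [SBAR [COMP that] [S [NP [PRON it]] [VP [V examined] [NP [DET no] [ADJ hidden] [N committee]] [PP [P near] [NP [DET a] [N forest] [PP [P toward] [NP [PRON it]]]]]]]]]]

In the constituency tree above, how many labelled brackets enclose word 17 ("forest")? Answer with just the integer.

8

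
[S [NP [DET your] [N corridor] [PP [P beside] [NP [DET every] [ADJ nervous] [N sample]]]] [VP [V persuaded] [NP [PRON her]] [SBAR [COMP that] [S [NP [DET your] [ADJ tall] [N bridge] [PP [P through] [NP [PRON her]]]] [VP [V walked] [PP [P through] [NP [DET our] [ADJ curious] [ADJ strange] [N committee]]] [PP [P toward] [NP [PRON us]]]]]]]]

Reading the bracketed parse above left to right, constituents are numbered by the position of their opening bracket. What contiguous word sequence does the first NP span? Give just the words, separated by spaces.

your corridor beside every nervous sample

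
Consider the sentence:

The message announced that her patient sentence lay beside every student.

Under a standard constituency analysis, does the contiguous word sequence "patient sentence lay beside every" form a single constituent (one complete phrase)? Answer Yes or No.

The smallest constituent containing the whole sequence is the clause [S her patient sentence lay beside every student], but the sequence is only part of it — it straddles the boundary between noun phrase "her patient sentence" and verb phrase "lay beside every student".

No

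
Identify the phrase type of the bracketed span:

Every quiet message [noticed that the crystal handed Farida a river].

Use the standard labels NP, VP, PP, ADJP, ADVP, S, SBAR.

"noticed" is the head of the bracketed span, so the span is a verb phrase: VP.

VP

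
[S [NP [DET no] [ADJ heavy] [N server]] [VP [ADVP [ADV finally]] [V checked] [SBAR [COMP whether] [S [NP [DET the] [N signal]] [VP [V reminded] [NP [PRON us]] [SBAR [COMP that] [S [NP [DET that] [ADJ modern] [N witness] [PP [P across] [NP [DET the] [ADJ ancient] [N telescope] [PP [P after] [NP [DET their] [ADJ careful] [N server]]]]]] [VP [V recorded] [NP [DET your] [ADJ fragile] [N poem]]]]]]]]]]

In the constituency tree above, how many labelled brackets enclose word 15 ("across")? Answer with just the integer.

10

The word sits inside P, which is inside PP, inside NP, inside S, inside SBAR, inside VP, inside S, inside SBAR, inside VP, inside S — 10 brackets in all.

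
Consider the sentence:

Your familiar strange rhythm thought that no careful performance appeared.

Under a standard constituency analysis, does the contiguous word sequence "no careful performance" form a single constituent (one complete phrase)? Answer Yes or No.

Yes

"no careful performance" is exactly the noun phrase [NP no careful performance], a complete constituent.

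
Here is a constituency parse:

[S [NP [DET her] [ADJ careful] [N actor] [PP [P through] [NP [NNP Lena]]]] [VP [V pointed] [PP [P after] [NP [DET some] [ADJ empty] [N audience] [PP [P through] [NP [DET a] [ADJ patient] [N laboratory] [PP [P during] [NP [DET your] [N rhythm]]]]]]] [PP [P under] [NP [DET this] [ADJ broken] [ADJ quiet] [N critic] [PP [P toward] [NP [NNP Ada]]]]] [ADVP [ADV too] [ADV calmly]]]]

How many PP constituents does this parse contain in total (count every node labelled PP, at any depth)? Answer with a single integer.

6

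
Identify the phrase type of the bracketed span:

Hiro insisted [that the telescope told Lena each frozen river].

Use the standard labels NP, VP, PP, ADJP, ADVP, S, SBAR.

SBAR

The bracketed span "that the telescope told Lena each frozen river" is headed by "that", making it a subordinate clause (SBAR).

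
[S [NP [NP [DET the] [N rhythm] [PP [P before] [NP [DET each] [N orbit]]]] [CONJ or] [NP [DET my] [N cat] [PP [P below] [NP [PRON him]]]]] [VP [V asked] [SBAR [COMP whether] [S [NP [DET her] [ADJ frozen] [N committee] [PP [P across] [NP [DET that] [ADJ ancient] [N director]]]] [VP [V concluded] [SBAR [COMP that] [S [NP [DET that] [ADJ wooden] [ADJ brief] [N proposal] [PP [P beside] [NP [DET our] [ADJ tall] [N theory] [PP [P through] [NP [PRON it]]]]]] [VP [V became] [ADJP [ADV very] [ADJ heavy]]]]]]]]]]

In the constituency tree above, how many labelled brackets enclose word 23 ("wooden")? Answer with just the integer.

9

Path from the root down to the word: S → VP → SBAR → S → VP → SBAR → S → NP → ADJ. That is 9 enclosing brackets.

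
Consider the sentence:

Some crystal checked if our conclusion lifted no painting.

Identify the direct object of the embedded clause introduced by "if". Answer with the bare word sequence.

Within the embedded clause introduced by "if", the direct object of "lifted" is "no painting".

no painting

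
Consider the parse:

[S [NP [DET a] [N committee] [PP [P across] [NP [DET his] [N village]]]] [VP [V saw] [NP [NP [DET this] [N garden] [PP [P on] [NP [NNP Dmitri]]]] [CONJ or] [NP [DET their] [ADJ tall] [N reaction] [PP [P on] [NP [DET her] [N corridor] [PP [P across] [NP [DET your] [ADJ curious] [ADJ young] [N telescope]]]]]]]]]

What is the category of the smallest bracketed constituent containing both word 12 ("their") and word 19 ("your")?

NP

Word 12 lies under S → VP → NP → NP → DET; word 19 lies under S → VP → NP → NP → PP → NP → PP → NP → DET. The lowest shared node is the NP.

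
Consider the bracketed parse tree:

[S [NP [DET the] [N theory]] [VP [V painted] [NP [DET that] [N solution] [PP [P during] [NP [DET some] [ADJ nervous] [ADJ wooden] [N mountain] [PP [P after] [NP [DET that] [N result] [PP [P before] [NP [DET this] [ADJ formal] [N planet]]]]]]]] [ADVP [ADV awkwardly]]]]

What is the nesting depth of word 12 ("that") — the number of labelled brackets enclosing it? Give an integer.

Counting open brackets not yet closed at "that": [S [VP [NP [PP [NP [PP [NP [DET = 8.

8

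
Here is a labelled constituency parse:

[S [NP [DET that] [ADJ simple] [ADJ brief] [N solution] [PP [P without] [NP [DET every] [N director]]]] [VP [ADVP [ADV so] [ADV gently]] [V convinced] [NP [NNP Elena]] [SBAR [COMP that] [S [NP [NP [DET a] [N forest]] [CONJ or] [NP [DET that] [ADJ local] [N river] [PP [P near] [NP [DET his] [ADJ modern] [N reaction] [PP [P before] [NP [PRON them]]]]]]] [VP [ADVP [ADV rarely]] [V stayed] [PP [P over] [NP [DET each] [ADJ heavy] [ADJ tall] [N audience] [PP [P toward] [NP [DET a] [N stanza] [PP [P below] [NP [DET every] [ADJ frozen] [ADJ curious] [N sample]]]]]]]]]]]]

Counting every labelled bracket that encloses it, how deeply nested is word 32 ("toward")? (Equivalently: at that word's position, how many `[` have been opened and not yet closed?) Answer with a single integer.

9

Counting open brackets not yet closed at "toward": [S [VP [SBAR [S [VP [PP [NP [PP [P = 9.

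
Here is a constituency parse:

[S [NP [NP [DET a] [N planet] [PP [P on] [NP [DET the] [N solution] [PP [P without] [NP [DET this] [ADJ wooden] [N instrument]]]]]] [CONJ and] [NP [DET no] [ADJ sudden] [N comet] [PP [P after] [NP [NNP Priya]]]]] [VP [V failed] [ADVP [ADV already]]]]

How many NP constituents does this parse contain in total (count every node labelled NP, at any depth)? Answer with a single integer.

6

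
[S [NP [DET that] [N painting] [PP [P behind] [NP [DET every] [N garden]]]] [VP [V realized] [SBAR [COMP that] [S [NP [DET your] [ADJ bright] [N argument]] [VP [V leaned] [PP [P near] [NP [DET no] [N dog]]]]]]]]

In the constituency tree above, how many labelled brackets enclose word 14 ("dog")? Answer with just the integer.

Counting open brackets not yet closed at "dog": [S [VP [SBAR [S [VP [PP [NP [N = 8.

8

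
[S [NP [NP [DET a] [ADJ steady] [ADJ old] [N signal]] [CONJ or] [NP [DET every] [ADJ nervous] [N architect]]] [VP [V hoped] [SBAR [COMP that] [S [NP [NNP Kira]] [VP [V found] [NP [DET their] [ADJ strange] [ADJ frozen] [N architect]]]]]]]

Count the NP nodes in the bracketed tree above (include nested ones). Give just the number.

5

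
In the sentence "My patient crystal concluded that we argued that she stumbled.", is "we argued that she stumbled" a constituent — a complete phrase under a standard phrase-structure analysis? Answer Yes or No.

Yes

"we argued that she stumbled" is exactly the clause [S we argued that she stumbled], a complete constituent.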